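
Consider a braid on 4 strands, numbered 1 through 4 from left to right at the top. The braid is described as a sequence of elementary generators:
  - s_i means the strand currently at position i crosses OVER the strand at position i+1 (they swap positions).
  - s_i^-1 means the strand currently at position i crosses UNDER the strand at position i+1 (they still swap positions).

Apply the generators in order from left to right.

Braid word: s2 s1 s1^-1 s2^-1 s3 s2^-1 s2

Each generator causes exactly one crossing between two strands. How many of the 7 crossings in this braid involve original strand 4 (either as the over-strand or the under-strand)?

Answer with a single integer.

Answer: 3

Derivation:
Gen 1: crossing 2x3. Involves strand 4? no. Count so far: 0
Gen 2: crossing 1x3. Involves strand 4? no. Count so far: 0
Gen 3: crossing 3x1. Involves strand 4? no. Count so far: 0
Gen 4: crossing 3x2. Involves strand 4? no. Count so far: 0
Gen 5: crossing 3x4. Involves strand 4? yes. Count so far: 1
Gen 6: crossing 2x4. Involves strand 4? yes. Count so far: 2
Gen 7: crossing 4x2. Involves strand 4? yes. Count so far: 3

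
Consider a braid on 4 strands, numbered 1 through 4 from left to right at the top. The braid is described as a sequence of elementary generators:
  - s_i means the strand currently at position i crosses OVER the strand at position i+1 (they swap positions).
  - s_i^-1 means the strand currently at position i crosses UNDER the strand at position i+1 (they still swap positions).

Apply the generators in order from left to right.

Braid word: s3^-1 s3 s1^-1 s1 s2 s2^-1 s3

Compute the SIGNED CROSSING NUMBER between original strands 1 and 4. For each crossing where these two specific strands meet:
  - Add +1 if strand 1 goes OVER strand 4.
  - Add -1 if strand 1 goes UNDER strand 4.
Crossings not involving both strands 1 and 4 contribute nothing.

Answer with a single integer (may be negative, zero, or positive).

Gen 1: crossing 3x4. Both 1&4? no. Sum: 0
Gen 2: crossing 4x3. Both 1&4? no. Sum: 0
Gen 3: crossing 1x2. Both 1&4? no. Sum: 0
Gen 4: crossing 2x1. Both 1&4? no. Sum: 0
Gen 5: crossing 2x3. Both 1&4? no. Sum: 0
Gen 6: crossing 3x2. Both 1&4? no. Sum: 0
Gen 7: crossing 3x4. Both 1&4? no. Sum: 0

Answer: 0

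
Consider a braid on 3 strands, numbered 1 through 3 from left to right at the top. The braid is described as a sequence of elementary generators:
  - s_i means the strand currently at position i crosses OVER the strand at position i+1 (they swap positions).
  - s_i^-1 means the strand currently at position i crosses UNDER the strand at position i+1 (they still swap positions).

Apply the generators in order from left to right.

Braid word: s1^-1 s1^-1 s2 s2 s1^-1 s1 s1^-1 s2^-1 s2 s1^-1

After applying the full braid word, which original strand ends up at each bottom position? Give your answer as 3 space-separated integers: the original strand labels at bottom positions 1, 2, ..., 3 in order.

Answer: 1 2 3

Derivation:
Gen 1 (s1^-1): strand 1 crosses under strand 2. Perm now: [2 1 3]
Gen 2 (s1^-1): strand 2 crosses under strand 1. Perm now: [1 2 3]
Gen 3 (s2): strand 2 crosses over strand 3. Perm now: [1 3 2]
Gen 4 (s2): strand 3 crosses over strand 2. Perm now: [1 2 3]
Gen 5 (s1^-1): strand 1 crosses under strand 2. Perm now: [2 1 3]
Gen 6 (s1): strand 2 crosses over strand 1. Perm now: [1 2 3]
Gen 7 (s1^-1): strand 1 crosses under strand 2. Perm now: [2 1 3]
Gen 8 (s2^-1): strand 1 crosses under strand 3. Perm now: [2 3 1]
Gen 9 (s2): strand 3 crosses over strand 1. Perm now: [2 1 3]
Gen 10 (s1^-1): strand 2 crosses under strand 1. Perm now: [1 2 3]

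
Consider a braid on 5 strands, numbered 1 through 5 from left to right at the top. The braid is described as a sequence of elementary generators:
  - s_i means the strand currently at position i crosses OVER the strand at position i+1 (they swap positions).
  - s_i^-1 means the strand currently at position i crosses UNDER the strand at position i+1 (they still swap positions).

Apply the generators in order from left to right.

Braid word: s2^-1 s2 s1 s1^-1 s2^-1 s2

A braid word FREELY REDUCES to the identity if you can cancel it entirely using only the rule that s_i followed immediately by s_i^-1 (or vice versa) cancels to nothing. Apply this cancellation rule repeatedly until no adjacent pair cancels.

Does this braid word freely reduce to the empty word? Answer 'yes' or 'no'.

Answer: yes

Derivation:
Gen 1 (s2^-1): push. Stack: [s2^-1]
Gen 2 (s2): cancels prior s2^-1. Stack: []
Gen 3 (s1): push. Stack: [s1]
Gen 4 (s1^-1): cancels prior s1. Stack: []
Gen 5 (s2^-1): push. Stack: [s2^-1]
Gen 6 (s2): cancels prior s2^-1. Stack: []
Reduced word: (empty)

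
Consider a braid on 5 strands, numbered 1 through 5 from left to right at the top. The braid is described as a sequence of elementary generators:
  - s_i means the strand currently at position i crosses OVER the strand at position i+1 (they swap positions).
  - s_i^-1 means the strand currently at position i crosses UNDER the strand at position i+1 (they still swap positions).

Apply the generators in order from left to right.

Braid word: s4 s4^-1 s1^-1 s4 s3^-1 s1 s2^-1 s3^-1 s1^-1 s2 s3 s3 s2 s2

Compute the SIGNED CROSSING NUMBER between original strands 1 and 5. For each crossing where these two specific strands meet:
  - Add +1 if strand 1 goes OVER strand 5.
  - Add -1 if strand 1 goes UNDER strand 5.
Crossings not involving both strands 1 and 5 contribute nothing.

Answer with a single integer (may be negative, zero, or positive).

Gen 1: crossing 4x5. Both 1&5? no. Sum: 0
Gen 2: crossing 5x4. Both 1&5? no. Sum: 0
Gen 3: crossing 1x2. Both 1&5? no. Sum: 0
Gen 4: crossing 4x5. Both 1&5? no. Sum: 0
Gen 5: crossing 3x5. Both 1&5? no. Sum: 0
Gen 6: crossing 2x1. Both 1&5? no. Sum: 0
Gen 7: crossing 2x5. Both 1&5? no. Sum: 0
Gen 8: crossing 2x3. Both 1&5? no. Sum: 0
Gen 9: 1 under 5. Both 1&5? yes. Contrib: -1. Sum: -1
Gen 10: crossing 1x3. Both 1&5? no. Sum: -1
Gen 11: crossing 1x2. Both 1&5? no. Sum: -1
Gen 12: crossing 2x1. Both 1&5? no. Sum: -1
Gen 13: crossing 3x1. Both 1&5? no. Sum: -1
Gen 14: crossing 1x3. Both 1&5? no. Sum: -1

Answer: -1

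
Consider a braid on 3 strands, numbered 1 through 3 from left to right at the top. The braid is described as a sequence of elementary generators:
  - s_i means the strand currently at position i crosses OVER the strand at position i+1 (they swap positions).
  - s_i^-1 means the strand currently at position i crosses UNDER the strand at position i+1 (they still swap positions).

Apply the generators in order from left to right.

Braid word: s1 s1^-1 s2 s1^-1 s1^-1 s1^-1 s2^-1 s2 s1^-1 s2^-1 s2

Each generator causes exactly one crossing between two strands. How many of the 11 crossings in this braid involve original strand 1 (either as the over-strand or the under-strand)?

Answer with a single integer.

Answer: 8

Derivation:
Gen 1: crossing 1x2. Involves strand 1? yes. Count so far: 1
Gen 2: crossing 2x1. Involves strand 1? yes. Count so far: 2
Gen 3: crossing 2x3. Involves strand 1? no. Count so far: 2
Gen 4: crossing 1x3. Involves strand 1? yes. Count so far: 3
Gen 5: crossing 3x1. Involves strand 1? yes. Count so far: 4
Gen 6: crossing 1x3. Involves strand 1? yes. Count so far: 5
Gen 7: crossing 1x2. Involves strand 1? yes. Count so far: 6
Gen 8: crossing 2x1. Involves strand 1? yes. Count so far: 7
Gen 9: crossing 3x1. Involves strand 1? yes. Count so far: 8
Gen 10: crossing 3x2. Involves strand 1? no. Count so far: 8
Gen 11: crossing 2x3. Involves strand 1? no. Count so far: 8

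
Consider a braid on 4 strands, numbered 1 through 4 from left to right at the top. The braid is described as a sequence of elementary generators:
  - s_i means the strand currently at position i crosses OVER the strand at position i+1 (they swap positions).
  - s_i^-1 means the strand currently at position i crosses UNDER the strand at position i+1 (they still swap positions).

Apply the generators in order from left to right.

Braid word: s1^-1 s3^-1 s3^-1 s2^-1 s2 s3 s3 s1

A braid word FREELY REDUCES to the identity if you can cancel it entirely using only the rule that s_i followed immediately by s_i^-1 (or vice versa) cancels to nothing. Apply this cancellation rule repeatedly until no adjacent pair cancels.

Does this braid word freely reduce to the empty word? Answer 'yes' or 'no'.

Answer: yes

Derivation:
Gen 1 (s1^-1): push. Stack: [s1^-1]
Gen 2 (s3^-1): push. Stack: [s1^-1 s3^-1]
Gen 3 (s3^-1): push. Stack: [s1^-1 s3^-1 s3^-1]
Gen 4 (s2^-1): push. Stack: [s1^-1 s3^-1 s3^-1 s2^-1]
Gen 5 (s2): cancels prior s2^-1. Stack: [s1^-1 s3^-1 s3^-1]
Gen 6 (s3): cancels prior s3^-1. Stack: [s1^-1 s3^-1]
Gen 7 (s3): cancels prior s3^-1. Stack: [s1^-1]
Gen 8 (s1): cancels prior s1^-1. Stack: []
Reduced word: (empty)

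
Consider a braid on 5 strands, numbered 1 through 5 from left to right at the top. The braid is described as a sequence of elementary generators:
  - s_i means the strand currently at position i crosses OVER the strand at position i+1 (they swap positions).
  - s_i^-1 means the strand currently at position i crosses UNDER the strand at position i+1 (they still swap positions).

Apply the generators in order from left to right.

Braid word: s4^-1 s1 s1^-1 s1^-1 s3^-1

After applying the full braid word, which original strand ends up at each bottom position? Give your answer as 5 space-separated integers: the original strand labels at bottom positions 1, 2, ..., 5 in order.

Answer: 2 1 5 3 4

Derivation:
Gen 1 (s4^-1): strand 4 crosses under strand 5. Perm now: [1 2 3 5 4]
Gen 2 (s1): strand 1 crosses over strand 2. Perm now: [2 1 3 5 4]
Gen 3 (s1^-1): strand 2 crosses under strand 1. Perm now: [1 2 3 5 4]
Gen 4 (s1^-1): strand 1 crosses under strand 2. Perm now: [2 1 3 5 4]
Gen 5 (s3^-1): strand 3 crosses under strand 5. Perm now: [2 1 5 3 4]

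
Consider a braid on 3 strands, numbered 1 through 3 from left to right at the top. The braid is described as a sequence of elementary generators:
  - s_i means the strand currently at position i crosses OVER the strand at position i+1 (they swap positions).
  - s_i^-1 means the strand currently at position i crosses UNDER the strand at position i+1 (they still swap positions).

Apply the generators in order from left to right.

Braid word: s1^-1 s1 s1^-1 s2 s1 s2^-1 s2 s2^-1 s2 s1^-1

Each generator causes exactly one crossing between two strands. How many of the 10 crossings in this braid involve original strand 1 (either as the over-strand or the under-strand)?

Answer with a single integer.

Answer: 8

Derivation:
Gen 1: crossing 1x2. Involves strand 1? yes. Count so far: 1
Gen 2: crossing 2x1. Involves strand 1? yes. Count so far: 2
Gen 3: crossing 1x2. Involves strand 1? yes. Count so far: 3
Gen 4: crossing 1x3. Involves strand 1? yes. Count so far: 4
Gen 5: crossing 2x3. Involves strand 1? no. Count so far: 4
Gen 6: crossing 2x1. Involves strand 1? yes. Count so far: 5
Gen 7: crossing 1x2. Involves strand 1? yes. Count so far: 6
Gen 8: crossing 2x1. Involves strand 1? yes. Count so far: 7
Gen 9: crossing 1x2. Involves strand 1? yes. Count so far: 8
Gen 10: crossing 3x2. Involves strand 1? no. Count so far: 8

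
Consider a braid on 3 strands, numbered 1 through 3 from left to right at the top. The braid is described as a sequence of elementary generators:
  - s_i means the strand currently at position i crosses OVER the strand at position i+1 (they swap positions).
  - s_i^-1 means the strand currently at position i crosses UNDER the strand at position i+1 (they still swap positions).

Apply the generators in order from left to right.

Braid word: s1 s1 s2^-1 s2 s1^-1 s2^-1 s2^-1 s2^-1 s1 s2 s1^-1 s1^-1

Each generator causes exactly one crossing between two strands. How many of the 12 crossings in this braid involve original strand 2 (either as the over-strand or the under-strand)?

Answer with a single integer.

Answer: 7

Derivation:
Gen 1: crossing 1x2. Involves strand 2? yes. Count so far: 1
Gen 2: crossing 2x1. Involves strand 2? yes. Count so far: 2
Gen 3: crossing 2x3. Involves strand 2? yes. Count so far: 3
Gen 4: crossing 3x2. Involves strand 2? yes. Count so far: 4
Gen 5: crossing 1x2. Involves strand 2? yes. Count so far: 5
Gen 6: crossing 1x3. Involves strand 2? no. Count so far: 5
Gen 7: crossing 3x1. Involves strand 2? no. Count so far: 5
Gen 8: crossing 1x3. Involves strand 2? no. Count so far: 5
Gen 9: crossing 2x3. Involves strand 2? yes. Count so far: 6
Gen 10: crossing 2x1. Involves strand 2? yes. Count so far: 7
Gen 11: crossing 3x1. Involves strand 2? no. Count so far: 7
Gen 12: crossing 1x3. Involves strand 2? no. Count so far: 7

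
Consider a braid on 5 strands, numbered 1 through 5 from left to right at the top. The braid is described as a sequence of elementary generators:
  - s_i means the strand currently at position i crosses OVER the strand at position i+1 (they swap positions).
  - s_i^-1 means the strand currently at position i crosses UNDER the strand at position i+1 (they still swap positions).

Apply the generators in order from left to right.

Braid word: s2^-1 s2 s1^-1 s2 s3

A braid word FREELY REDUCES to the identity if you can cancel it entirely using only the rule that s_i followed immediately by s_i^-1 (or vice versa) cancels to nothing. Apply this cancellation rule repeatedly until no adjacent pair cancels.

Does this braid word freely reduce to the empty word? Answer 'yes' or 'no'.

Gen 1 (s2^-1): push. Stack: [s2^-1]
Gen 2 (s2): cancels prior s2^-1. Stack: []
Gen 3 (s1^-1): push. Stack: [s1^-1]
Gen 4 (s2): push. Stack: [s1^-1 s2]
Gen 5 (s3): push. Stack: [s1^-1 s2 s3]
Reduced word: s1^-1 s2 s3

Answer: no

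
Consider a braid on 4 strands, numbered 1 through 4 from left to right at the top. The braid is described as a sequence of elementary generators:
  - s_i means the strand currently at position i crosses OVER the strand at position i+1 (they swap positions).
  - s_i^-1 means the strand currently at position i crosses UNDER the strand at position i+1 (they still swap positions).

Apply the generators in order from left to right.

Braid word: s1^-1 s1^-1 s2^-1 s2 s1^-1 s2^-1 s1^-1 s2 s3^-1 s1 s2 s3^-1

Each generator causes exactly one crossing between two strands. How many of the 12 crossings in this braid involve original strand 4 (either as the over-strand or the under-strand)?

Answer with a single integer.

Gen 1: crossing 1x2. Involves strand 4? no. Count so far: 0
Gen 2: crossing 2x1. Involves strand 4? no. Count so far: 0
Gen 3: crossing 2x3. Involves strand 4? no. Count so far: 0
Gen 4: crossing 3x2. Involves strand 4? no. Count so far: 0
Gen 5: crossing 1x2. Involves strand 4? no. Count so far: 0
Gen 6: crossing 1x3. Involves strand 4? no. Count so far: 0
Gen 7: crossing 2x3. Involves strand 4? no. Count so far: 0
Gen 8: crossing 2x1. Involves strand 4? no. Count so far: 0
Gen 9: crossing 2x4. Involves strand 4? yes. Count so far: 1
Gen 10: crossing 3x1. Involves strand 4? no. Count so far: 1
Gen 11: crossing 3x4. Involves strand 4? yes. Count so far: 2
Gen 12: crossing 3x2. Involves strand 4? no. Count so far: 2

Answer: 2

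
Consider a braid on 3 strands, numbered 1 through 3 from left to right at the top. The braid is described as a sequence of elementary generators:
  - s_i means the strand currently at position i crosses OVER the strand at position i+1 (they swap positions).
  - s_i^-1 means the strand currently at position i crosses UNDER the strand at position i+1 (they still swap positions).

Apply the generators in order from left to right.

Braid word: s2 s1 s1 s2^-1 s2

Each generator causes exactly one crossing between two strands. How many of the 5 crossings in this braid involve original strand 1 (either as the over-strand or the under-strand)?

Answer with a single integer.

Gen 1: crossing 2x3. Involves strand 1? no. Count so far: 0
Gen 2: crossing 1x3. Involves strand 1? yes. Count so far: 1
Gen 3: crossing 3x1. Involves strand 1? yes. Count so far: 2
Gen 4: crossing 3x2. Involves strand 1? no. Count so far: 2
Gen 5: crossing 2x3. Involves strand 1? no. Count so far: 2

Answer: 2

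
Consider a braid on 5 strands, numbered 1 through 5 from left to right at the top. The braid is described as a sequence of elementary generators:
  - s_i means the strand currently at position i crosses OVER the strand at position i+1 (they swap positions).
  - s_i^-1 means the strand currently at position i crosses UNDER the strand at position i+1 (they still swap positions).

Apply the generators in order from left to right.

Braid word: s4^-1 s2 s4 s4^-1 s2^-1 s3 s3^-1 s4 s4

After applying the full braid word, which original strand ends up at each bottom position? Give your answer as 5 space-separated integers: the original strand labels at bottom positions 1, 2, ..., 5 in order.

Answer: 1 2 3 5 4

Derivation:
Gen 1 (s4^-1): strand 4 crosses under strand 5. Perm now: [1 2 3 5 4]
Gen 2 (s2): strand 2 crosses over strand 3. Perm now: [1 3 2 5 4]
Gen 3 (s4): strand 5 crosses over strand 4. Perm now: [1 3 2 4 5]
Gen 4 (s4^-1): strand 4 crosses under strand 5. Perm now: [1 3 2 5 4]
Gen 5 (s2^-1): strand 3 crosses under strand 2. Perm now: [1 2 3 5 4]
Gen 6 (s3): strand 3 crosses over strand 5. Perm now: [1 2 5 3 4]
Gen 7 (s3^-1): strand 5 crosses under strand 3. Perm now: [1 2 3 5 4]
Gen 8 (s4): strand 5 crosses over strand 4. Perm now: [1 2 3 4 5]
Gen 9 (s4): strand 4 crosses over strand 5. Perm now: [1 2 3 5 4]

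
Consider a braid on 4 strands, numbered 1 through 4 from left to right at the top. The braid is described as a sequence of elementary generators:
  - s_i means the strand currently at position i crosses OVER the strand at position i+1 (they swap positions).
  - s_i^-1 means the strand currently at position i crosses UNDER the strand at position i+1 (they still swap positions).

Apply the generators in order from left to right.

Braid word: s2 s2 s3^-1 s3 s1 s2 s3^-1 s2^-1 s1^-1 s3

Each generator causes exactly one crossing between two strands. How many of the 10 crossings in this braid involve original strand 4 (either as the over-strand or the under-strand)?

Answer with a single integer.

Gen 1: crossing 2x3. Involves strand 4? no. Count so far: 0
Gen 2: crossing 3x2. Involves strand 4? no. Count so far: 0
Gen 3: crossing 3x4. Involves strand 4? yes. Count so far: 1
Gen 4: crossing 4x3. Involves strand 4? yes. Count so far: 2
Gen 5: crossing 1x2. Involves strand 4? no. Count so far: 2
Gen 6: crossing 1x3. Involves strand 4? no. Count so far: 2
Gen 7: crossing 1x4. Involves strand 4? yes. Count so far: 3
Gen 8: crossing 3x4. Involves strand 4? yes. Count so far: 4
Gen 9: crossing 2x4. Involves strand 4? yes. Count so far: 5
Gen 10: crossing 3x1. Involves strand 4? no. Count so far: 5

Answer: 5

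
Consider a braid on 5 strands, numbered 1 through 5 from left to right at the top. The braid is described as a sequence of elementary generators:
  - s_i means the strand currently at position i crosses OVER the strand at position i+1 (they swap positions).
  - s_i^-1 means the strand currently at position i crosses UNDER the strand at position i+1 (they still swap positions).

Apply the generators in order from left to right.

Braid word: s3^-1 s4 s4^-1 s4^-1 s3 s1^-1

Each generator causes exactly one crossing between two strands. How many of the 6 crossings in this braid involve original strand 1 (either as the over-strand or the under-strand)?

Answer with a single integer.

Gen 1: crossing 3x4. Involves strand 1? no. Count so far: 0
Gen 2: crossing 3x5. Involves strand 1? no. Count so far: 0
Gen 3: crossing 5x3. Involves strand 1? no. Count so far: 0
Gen 4: crossing 3x5. Involves strand 1? no. Count so far: 0
Gen 5: crossing 4x5. Involves strand 1? no. Count so far: 0
Gen 6: crossing 1x2. Involves strand 1? yes. Count so far: 1

Answer: 1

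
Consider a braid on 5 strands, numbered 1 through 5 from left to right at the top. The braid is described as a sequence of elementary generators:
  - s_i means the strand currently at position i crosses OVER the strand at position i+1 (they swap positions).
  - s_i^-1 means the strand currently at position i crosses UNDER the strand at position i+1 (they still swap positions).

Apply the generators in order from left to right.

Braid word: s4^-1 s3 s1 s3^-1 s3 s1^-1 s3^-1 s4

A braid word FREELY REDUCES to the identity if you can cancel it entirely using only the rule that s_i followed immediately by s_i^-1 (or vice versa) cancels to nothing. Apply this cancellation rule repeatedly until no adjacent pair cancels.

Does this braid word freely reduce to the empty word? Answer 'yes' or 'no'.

Answer: yes

Derivation:
Gen 1 (s4^-1): push. Stack: [s4^-1]
Gen 2 (s3): push. Stack: [s4^-1 s3]
Gen 3 (s1): push. Stack: [s4^-1 s3 s1]
Gen 4 (s3^-1): push. Stack: [s4^-1 s3 s1 s3^-1]
Gen 5 (s3): cancels prior s3^-1. Stack: [s4^-1 s3 s1]
Gen 6 (s1^-1): cancels prior s1. Stack: [s4^-1 s3]
Gen 7 (s3^-1): cancels prior s3. Stack: [s4^-1]
Gen 8 (s4): cancels prior s4^-1. Stack: []
Reduced word: (empty)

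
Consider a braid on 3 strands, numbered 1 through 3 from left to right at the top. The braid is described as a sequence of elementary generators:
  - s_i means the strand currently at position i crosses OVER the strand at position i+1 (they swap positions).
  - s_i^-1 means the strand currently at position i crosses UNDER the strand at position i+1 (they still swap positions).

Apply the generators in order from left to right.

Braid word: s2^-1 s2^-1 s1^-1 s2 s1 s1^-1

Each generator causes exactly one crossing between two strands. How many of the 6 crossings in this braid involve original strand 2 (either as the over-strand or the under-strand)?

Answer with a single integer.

Answer: 5

Derivation:
Gen 1: crossing 2x3. Involves strand 2? yes. Count so far: 1
Gen 2: crossing 3x2. Involves strand 2? yes. Count so far: 2
Gen 3: crossing 1x2. Involves strand 2? yes. Count so far: 3
Gen 4: crossing 1x3. Involves strand 2? no. Count so far: 3
Gen 5: crossing 2x3. Involves strand 2? yes. Count so far: 4
Gen 6: crossing 3x2. Involves strand 2? yes. Count so far: 5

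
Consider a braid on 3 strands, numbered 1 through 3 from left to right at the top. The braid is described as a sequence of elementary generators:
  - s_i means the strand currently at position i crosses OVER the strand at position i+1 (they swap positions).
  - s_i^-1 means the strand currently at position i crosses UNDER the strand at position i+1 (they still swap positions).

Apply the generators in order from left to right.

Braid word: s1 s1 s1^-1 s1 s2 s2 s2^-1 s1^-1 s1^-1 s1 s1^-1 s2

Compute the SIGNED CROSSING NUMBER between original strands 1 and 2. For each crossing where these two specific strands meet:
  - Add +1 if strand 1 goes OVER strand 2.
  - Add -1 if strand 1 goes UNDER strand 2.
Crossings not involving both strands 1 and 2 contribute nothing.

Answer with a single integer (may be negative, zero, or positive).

Answer: -2

Derivation:
Gen 1: 1 over 2. Both 1&2? yes. Contrib: +1. Sum: 1
Gen 2: 2 over 1. Both 1&2? yes. Contrib: -1. Sum: 0
Gen 3: 1 under 2. Both 1&2? yes. Contrib: -1. Sum: -1
Gen 4: 2 over 1. Both 1&2? yes. Contrib: -1. Sum: -2
Gen 5: crossing 2x3. Both 1&2? no. Sum: -2
Gen 6: crossing 3x2. Both 1&2? no. Sum: -2
Gen 7: crossing 2x3. Both 1&2? no. Sum: -2
Gen 8: crossing 1x3. Both 1&2? no. Sum: -2
Gen 9: crossing 3x1. Both 1&2? no. Sum: -2
Gen 10: crossing 1x3. Both 1&2? no. Sum: -2
Gen 11: crossing 3x1. Both 1&2? no. Sum: -2
Gen 12: crossing 3x2. Both 1&2? no. Sum: -2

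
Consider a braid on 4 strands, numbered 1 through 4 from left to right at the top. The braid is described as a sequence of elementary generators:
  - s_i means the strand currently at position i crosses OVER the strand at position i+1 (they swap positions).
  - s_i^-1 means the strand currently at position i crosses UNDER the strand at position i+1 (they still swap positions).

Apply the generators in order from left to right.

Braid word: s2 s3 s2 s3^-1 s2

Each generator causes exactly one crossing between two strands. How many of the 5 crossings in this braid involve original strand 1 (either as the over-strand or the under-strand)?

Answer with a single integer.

Gen 1: crossing 2x3. Involves strand 1? no. Count so far: 0
Gen 2: crossing 2x4. Involves strand 1? no. Count so far: 0
Gen 3: crossing 3x4. Involves strand 1? no. Count so far: 0
Gen 4: crossing 3x2. Involves strand 1? no. Count so far: 0
Gen 5: crossing 4x2. Involves strand 1? no. Count so far: 0

Answer: 0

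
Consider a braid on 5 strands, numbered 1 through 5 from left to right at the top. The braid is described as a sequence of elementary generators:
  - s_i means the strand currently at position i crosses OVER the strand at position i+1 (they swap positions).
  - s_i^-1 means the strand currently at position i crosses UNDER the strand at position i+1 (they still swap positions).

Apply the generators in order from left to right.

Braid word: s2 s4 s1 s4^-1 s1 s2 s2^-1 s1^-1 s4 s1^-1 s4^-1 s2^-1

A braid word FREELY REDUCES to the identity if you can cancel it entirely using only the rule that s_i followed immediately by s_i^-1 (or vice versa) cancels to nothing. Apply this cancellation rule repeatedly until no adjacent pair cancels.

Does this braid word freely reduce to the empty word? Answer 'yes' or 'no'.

Answer: yes

Derivation:
Gen 1 (s2): push. Stack: [s2]
Gen 2 (s4): push. Stack: [s2 s4]
Gen 3 (s1): push. Stack: [s2 s4 s1]
Gen 4 (s4^-1): push. Stack: [s2 s4 s1 s4^-1]
Gen 5 (s1): push. Stack: [s2 s4 s1 s4^-1 s1]
Gen 6 (s2): push. Stack: [s2 s4 s1 s4^-1 s1 s2]
Gen 7 (s2^-1): cancels prior s2. Stack: [s2 s4 s1 s4^-1 s1]
Gen 8 (s1^-1): cancels prior s1. Stack: [s2 s4 s1 s4^-1]
Gen 9 (s4): cancels prior s4^-1. Stack: [s2 s4 s1]
Gen 10 (s1^-1): cancels prior s1. Stack: [s2 s4]
Gen 11 (s4^-1): cancels prior s4. Stack: [s2]
Gen 12 (s2^-1): cancels prior s2. Stack: []
Reduced word: (empty)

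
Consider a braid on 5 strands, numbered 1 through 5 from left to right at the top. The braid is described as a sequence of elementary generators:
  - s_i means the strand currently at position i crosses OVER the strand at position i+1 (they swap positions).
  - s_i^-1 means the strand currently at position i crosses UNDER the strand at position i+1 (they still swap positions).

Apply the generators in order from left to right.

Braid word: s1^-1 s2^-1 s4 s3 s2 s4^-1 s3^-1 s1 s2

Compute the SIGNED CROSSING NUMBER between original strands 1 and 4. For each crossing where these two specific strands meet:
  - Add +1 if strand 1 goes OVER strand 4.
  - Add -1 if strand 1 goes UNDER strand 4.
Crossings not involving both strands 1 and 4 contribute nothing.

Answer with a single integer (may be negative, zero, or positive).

Answer: -1

Derivation:
Gen 1: crossing 1x2. Both 1&4? no. Sum: 0
Gen 2: crossing 1x3. Both 1&4? no. Sum: 0
Gen 3: crossing 4x5. Both 1&4? no. Sum: 0
Gen 4: crossing 1x5. Both 1&4? no. Sum: 0
Gen 5: crossing 3x5. Both 1&4? no. Sum: 0
Gen 6: 1 under 4. Both 1&4? yes. Contrib: -1. Sum: -1
Gen 7: crossing 3x4. Both 1&4? no. Sum: -1
Gen 8: crossing 2x5. Both 1&4? no. Sum: -1
Gen 9: crossing 2x4. Both 1&4? no. Sum: -1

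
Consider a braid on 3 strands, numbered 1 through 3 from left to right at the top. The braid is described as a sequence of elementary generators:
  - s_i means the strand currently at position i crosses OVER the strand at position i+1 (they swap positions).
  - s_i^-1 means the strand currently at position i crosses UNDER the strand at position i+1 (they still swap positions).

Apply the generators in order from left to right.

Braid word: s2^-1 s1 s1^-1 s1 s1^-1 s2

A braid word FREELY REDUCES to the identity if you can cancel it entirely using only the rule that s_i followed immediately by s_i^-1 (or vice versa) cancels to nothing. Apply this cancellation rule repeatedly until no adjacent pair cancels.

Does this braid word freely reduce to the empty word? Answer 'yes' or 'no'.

Gen 1 (s2^-1): push. Stack: [s2^-1]
Gen 2 (s1): push. Stack: [s2^-1 s1]
Gen 3 (s1^-1): cancels prior s1. Stack: [s2^-1]
Gen 4 (s1): push. Stack: [s2^-1 s1]
Gen 5 (s1^-1): cancels prior s1. Stack: [s2^-1]
Gen 6 (s2): cancels prior s2^-1. Stack: []
Reduced word: (empty)

Answer: yes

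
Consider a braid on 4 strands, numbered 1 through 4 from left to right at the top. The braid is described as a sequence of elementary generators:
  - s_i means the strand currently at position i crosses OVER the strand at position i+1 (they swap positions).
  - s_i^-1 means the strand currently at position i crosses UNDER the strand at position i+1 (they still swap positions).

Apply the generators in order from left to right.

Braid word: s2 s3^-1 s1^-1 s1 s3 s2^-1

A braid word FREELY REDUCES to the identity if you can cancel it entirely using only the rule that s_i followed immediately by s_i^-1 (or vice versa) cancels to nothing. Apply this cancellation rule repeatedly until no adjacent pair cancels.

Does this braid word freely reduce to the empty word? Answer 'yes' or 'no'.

Gen 1 (s2): push. Stack: [s2]
Gen 2 (s3^-1): push. Stack: [s2 s3^-1]
Gen 3 (s1^-1): push. Stack: [s2 s3^-1 s1^-1]
Gen 4 (s1): cancels prior s1^-1. Stack: [s2 s3^-1]
Gen 5 (s3): cancels prior s3^-1. Stack: [s2]
Gen 6 (s2^-1): cancels prior s2. Stack: []
Reduced word: (empty)

Answer: yes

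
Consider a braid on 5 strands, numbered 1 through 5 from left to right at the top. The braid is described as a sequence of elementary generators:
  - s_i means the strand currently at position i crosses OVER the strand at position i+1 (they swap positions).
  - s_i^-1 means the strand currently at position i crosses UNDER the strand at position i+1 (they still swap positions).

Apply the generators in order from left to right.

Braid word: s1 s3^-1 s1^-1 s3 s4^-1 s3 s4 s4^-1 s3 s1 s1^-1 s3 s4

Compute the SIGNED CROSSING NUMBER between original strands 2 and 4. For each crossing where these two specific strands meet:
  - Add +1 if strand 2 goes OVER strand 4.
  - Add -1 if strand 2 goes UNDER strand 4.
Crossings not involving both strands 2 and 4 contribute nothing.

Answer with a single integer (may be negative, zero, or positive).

Answer: 0

Derivation:
Gen 1: crossing 1x2. Both 2&4? no. Sum: 0
Gen 2: crossing 3x4. Both 2&4? no. Sum: 0
Gen 3: crossing 2x1. Both 2&4? no. Sum: 0
Gen 4: crossing 4x3. Both 2&4? no. Sum: 0
Gen 5: crossing 4x5. Both 2&4? no. Sum: 0
Gen 6: crossing 3x5. Both 2&4? no. Sum: 0
Gen 7: crossing 3x4. Both 2&4? no. Sum: 0
Gen 8: crossing 4x3. Both 2&4? no. Sum: 0
Gen 9: crossing 5x3. Both 2&4? no. Sum: 0
Gen 10: crossing 1x2. Both 2&4? no. Sum: 0
Gen 11: crossing 2x1. Both 2&4? no. Sum: 0
Gen 12: crossing 3x5. Both 2&4? no. Sum: 0
Gen 13: crossing 3x4. Both 2&4? no. Sum: 0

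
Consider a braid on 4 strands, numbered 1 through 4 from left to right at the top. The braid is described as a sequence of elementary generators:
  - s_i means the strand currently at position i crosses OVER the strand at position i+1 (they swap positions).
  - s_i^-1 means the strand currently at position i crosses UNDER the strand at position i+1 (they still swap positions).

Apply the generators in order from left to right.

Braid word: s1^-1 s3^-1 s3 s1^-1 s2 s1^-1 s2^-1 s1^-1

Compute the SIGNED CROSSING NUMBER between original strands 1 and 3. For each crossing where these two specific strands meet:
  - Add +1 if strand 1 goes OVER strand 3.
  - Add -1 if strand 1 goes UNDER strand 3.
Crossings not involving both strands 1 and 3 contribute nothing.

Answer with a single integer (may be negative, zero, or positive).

Answer: -1

Derivation:
Gen 1: crossing 1x2. Both 1&3? no. Sum: 0
Gen 2: crossing 3x4. Both 1&3? no. Sum: 0
Gen 3: crossing 4x3. Both 1&3? no. Sum: 0
Gen 4: crossing 2x1. Both 1&3? no. Sum: 0
Gen 5: crossing 2x3. Both 1&3? no. Sum: 0
Gen 6: 1 under 3. Both 1&3? yes. Contrib: -1. Sum: -1
Gen 7: crossing 1x2. Both 1&3? no. Sum: -1
Gen 8: crossing 3x2. Both 1&3? no. Sum: -1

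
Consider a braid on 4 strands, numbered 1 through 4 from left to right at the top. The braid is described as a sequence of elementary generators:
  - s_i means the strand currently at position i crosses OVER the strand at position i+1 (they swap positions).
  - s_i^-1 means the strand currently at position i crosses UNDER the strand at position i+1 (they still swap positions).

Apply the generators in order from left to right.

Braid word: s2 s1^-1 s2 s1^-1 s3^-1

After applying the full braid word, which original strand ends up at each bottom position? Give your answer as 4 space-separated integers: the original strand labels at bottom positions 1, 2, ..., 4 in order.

Answer: 2 3 4 1

Derivation:
Gen 1 (s2): strand 2 crosses over strand 3. Perm now: [1 3 2 4]
Gen 2 (s1^-1): strand 1 crosses under strand 3. Perm now: [3 1 2 4]
Gen 3 (s2): strand 1 crosses over strand 2. Perm now: [3 2 1 4]
Gen 4 (s1^-1): strand 3 crosses under strand 2. Perm now: [2 3 1 4]
Gen 5 (s3^-1): strand 1 crosses under strand 4. Perm now: [2 3 4 1]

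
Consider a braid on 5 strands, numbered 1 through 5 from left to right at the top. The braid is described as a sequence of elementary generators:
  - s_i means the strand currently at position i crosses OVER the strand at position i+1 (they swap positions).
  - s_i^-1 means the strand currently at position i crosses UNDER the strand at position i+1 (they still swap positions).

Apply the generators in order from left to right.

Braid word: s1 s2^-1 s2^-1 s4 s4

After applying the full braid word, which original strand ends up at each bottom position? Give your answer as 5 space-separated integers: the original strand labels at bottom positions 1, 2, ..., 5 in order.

Answer: 2 1 3 4 5

Derivation:
Gen 1 (s1): strand 1 crosses over strand 2. Perm now: [2 1 3 4 5]
Gen 2 (s2^-1): strand 1 crosses under strand 3. Perm now: [2 3 1 4 5]
Gen 3 (s2^-1): strand 3 crosses under strand 1. Perm now: [2 1 3 4 5]
Gen 4 (s4): strand 4 crosses over strand 5. Perm now: [2 1 3 5 4]
Gen 5 (s4): strand 5 crosses over strand 4. Perm now: [2 1 3 4 5]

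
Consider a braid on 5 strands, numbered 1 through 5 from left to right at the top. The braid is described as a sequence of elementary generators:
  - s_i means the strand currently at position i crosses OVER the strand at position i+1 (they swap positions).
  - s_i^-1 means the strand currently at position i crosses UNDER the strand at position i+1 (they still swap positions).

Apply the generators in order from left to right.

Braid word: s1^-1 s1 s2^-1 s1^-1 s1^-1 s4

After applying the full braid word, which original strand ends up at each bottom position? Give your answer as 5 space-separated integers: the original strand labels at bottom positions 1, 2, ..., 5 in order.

Gen 1 (s1^-1): strand 1 crosses under strand 2. Perm now: [2 1 3 4 5]
Gen 2 (s1): strand 2 crosses over strand 1. Perm now: [1 2 3 4 5]
Gen 3 (s2^-1): strand 2 crosses under strand 3. Perm now: [1 3 2 4 5]
Gen 4 (s1^-1): strand 1 crosses under strand 3. Perm now: [3 1 2 4 5]
Gen 5 (s1^-1): strand 3 crosses under strand 1. Perm now: [1 3 2 4 5]
Gen 6 (s4): strand 4 crosses over strand 5. Perm now: [1 3 2 5 4]

Answer: 1 3 2 5 4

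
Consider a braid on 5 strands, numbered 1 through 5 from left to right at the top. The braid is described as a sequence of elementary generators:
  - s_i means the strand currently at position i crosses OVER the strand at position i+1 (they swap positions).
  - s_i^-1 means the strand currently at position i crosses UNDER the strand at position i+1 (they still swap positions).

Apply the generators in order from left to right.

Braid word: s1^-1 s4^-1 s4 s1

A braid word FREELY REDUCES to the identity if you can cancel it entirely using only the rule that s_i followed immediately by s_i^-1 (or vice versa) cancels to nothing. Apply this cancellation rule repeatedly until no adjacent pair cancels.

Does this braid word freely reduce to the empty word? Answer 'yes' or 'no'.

Gen 1 (s1^-1): push. Stack: [s1^-1]
Gen 2 (s4^-1): push. Stack: [s1^-1 s4^-1]
Gen 3 (s4): cancels prior s4^-1. Stack: [s1^-1]
Gen 4 (s1): cancels prior s1^-1. Stack: []
Reduced word: (empty)

Answer: yes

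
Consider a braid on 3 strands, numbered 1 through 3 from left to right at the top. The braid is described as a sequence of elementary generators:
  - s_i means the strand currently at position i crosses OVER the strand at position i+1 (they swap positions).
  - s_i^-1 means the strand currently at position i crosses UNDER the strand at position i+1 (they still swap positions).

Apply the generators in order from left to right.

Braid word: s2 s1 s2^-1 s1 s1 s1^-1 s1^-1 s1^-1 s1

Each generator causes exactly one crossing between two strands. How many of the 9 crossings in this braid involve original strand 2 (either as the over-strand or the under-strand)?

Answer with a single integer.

Answer: 8

Derivation:
Gen 1: crossing 2x3. Involves strand 2? yes. Count so far: 1
Gen 2: crossing 1x3. Involves strand 2? no. Count so far: 1
Gen 3: crossing 1x2. Involves strand 2? yes. Count so far: 2
Gen 4: crossing 3x2. Involves strand 2? yes. Count so far: 3
Gen 5: crossing 2x3. Involves strand 2? yes. Count so far: 4
Gen 6: crossing 3x2. Involves strand 2? yes. Count so far: 5
Gen 7: crossing 2x3. Involves strand 2? yes. Count so far: 6
Gen 8: crossing 3x2. Involves strand 2? yes. Count so far: 7
Gen 9: crossing 2x3. Involves strand 2? yes. Count so far: 8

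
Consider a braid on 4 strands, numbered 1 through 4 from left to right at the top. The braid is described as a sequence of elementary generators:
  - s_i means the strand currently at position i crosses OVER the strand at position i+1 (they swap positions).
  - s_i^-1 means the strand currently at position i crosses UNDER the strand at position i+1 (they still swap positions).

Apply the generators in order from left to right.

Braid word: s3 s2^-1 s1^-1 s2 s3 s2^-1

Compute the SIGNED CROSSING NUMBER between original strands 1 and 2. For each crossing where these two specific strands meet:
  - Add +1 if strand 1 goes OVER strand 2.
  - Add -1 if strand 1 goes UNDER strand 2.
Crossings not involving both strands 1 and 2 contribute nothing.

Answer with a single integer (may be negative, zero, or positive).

Gen 1: crossing 3x4. Both 1&2? no. Sum: 0
Gen 2: crossing 2x4. Both 1&2? no. Sum: 0
Gen 3: crossing 1x4. Both 1&2? no. Sum: 0
Gen 4: 1 over 2. Both 1&2? yes. Contrib: +1. Sum: 1
Gen 5: crossing 1x3. Both 1&2? no. Sum: 1
Gen 6: crossing 2x3. Both 1&2? no. Sum: 1

Answer: 1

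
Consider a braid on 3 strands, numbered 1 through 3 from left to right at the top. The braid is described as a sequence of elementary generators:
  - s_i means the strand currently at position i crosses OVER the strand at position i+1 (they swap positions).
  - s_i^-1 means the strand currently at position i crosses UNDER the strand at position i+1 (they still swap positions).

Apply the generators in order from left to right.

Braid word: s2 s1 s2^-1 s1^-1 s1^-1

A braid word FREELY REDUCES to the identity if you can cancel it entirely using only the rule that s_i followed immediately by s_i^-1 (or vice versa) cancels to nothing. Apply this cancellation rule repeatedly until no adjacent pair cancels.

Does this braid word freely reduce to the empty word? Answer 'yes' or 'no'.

Gen 1 (s2): push. Stack: [s2]
Gen 2 (s1): push. Stack: [s2 s1]
Gen 3 (s2^-1): push. Stack: [s2 s1 s2^-1]
Gen 4 (s1^-1): push. Stack: [s2 s1 s2^-1 s1^-1]
Gen 5 (s1^-1): push. Stack: [s2 s1 s2^-1 s1^-1 s1^-1]
Reduced word: s2 s1 s2^-1 s1^-1 s1^-1

Answer: no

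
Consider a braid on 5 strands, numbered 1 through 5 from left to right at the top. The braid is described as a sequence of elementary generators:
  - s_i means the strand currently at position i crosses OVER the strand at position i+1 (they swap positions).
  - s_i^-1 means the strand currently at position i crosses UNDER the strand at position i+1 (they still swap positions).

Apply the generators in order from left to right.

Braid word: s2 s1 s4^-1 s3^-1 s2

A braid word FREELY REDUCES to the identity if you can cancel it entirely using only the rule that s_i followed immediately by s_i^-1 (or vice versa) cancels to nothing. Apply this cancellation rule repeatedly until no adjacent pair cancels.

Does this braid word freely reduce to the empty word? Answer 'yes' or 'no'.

Answer: no

Derivation:
Gen 1 (s2): push. Stack: [s2]
Gen 2 (s1): push. Stack: [s2 s1]
Gen 3 (s4^-1): push. Stack: [s2 s1 s4^-1]
Gen 4 (s3^-1): push. Stack: [s2 s1 s4^-1 s3^-1]
Gen 5 (s2): push. Stack: [s2 s1 s4^-1 s3^-1 s2]
Reduced word: s2 s1 s4^-1 s3^-1 s2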